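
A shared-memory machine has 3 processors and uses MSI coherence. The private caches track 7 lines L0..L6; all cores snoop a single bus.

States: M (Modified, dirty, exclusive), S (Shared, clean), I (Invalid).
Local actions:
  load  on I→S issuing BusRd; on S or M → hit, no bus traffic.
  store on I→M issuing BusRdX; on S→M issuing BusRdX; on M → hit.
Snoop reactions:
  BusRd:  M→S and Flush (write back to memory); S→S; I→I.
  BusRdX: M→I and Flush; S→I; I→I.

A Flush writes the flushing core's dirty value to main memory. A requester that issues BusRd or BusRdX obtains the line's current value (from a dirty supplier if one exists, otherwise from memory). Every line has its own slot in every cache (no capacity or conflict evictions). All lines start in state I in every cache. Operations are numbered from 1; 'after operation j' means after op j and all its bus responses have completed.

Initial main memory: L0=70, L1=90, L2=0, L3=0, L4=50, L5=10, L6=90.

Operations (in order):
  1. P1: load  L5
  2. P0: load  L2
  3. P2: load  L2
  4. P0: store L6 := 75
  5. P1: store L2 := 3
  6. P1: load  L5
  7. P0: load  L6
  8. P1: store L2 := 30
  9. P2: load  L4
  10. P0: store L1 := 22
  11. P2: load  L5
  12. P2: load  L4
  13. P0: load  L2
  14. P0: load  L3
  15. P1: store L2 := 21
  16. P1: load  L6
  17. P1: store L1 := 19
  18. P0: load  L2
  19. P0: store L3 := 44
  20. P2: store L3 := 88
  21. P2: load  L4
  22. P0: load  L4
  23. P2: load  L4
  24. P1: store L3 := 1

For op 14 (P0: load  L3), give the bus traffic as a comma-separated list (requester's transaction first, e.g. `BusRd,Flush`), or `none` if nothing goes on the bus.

step 1: P1: load  L5  ⟶  ISI  (L5)  txn=BusRd  M[L5]=10
step 2: P0: load  L2  ⟶  SII  (L2)  txn=BusRd  M[L2]=0
step 3: P2: load  L2  ⟶  SIS  (L2)  txn=BusRd  M[L2]=0
step 4: P0: store L6 := 75  ⟶  MII  (L6)  txn=BusRdX  M[L6]=90
step 5: P1: store L2 := 3  ⟶  IMI  (L2)  txn=BusRdX  M[L2]=0
step 6: P1: load  L5  ⟶  ISI  (L5)  txn=∅  M[L5]=10
step 7: P0: load  L6  ⟶  MII  (L6)  txn=∅  M[L6]=90
step 8: P1: store L2 := 30  ⟶  IMI  (L2)  txn=∅  M[L2]=0
step 9: P2: load  L4  ⟶  IIS  (L4)  txn=BusRd  M[L4]=50
step 10: P0: store L1 := 22  ⟶  MII  (L1)  txn=BusRdX  M[L1]=90
step 11: P2: load  L5  ⟶  ISS  (L5)  txn=BusRd  M[L5]=10
step 12: P2: load  L4  ⟶  IIS  (L4)  txn=∅  M[L4]=50
step 13: P0: load  L2  ⟶  SSI  (L2)  txn=BusRd+Flush  M[L2]=30
step 14: P0: load  L3  ⟶  SII  (L3)  txn=BusRd  M[L3]=0
step 15: P1: store L2 := 21  ⟶  IMI  (L2)  txn=BusRdX  M[L2]=30
step 16: P1: load  L6  ⟶  SSI  (L6)  txn=BusRd+Flush  M[L6]=75
step 17: P1: store L1 := 19  ⟶  IMI  (L1)  txn=BusRdX+Flush  M[L1]=22
step 18: P0: load  L2  ⟶  SSI  (L2)  txn=BusRd+Flush  M[L2]=21
step 19: P0: store L3 := 44  ⟶  MII  (L3)  txn=BusRdX  M[L3]=0
step 20: P2: store L3 := 88  ⟶  IIM  (L3)  txn=BusRdX+Flush  M[L3]=44
step 21: P2: load  L4  ⟶  IIS  (L4)  txn=∅  M[L4]=50
step 22: P0: load  L4  ⟶  SIS  (L4)  txn=BusRd  M[L4]=50
step 23: P2: load  L4  ⟶  SIS  (L4)  txn=∅  M[L4]=50
step 24: P1: store L3 := 1  ⟶  IMI  (L3)  txn=BusRdX+Flush  M[L3]=88

bus = BusRd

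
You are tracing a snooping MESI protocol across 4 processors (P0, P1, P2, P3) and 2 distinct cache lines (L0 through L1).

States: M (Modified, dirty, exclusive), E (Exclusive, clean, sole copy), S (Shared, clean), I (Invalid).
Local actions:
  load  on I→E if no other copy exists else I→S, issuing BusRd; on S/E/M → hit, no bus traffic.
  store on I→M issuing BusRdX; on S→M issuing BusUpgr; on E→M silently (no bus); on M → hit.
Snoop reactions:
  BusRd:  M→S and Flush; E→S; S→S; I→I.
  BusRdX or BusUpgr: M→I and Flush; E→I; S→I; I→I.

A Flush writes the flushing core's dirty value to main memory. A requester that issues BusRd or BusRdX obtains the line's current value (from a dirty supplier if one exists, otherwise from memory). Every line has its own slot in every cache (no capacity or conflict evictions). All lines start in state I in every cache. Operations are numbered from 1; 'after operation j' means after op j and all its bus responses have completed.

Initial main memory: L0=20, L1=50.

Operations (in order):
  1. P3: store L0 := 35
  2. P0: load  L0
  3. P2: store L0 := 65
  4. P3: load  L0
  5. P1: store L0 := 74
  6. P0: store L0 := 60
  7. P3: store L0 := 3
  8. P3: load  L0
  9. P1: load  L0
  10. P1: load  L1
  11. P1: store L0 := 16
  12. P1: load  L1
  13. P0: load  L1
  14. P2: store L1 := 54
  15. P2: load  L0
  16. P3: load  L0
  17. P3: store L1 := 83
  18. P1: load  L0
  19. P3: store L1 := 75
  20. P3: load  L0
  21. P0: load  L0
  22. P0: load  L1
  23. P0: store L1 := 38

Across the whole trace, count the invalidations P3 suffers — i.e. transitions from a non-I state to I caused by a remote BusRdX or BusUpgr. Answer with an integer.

invalidations = 4

step 1: P3: store L0 := 35  ⟶  IIIM  (L0)  txn=BusRdX  M[L0]=20
step 2: P0: load  L0  ⟶  SIIS  (L0)  txn=BusRd+Flush  M[L0]=35
step 3: P2: store L0 := 65  ⟶  IIMI  (L0)  txn=BusRdX  M[L0]=35
step 4: P3: load  L0  ⟶  IISS  (L0)  txn=BusRd+Flush  M[L0]=65
step 5: P1: store L0 := 74  ⟶  IMII  (L0)  txn=BusRdX  M[L0]=65
step 6: P0: store L0 := 60  ⟶  MIII  (L0)  txn=BusRdX+Flush  M[L0]=74
step 7: P3: store L0 := 3  ⟶  IIIM  (L0)  txn=BusRdX+Flush  M[L0]=60
step 8: P3: load  L0  ⟶  IIIM  (L0)  txn=∅  M[L0]=60
step 9: P1: load  L0  ⟶  ISIS  (L0)  txn=BusRd+Flush  M[L0]=3
step 10: P1: load  L1  ⟶  IEII  (L1)  txn=BusRd  M[L1]=50
step 11: P1: store L0 := 16  ⟶  IMII  (L0)  txn=BusUpgr  M[L0]=3
step 12: P1: load  L1  ⟶  IEII  (L1)  txn=∅  M[L1]=50
step 13: P0: load  L1  ⟶  SSII  (L1)  txn=BusRd  M[L1]=50
step 14: P2: store L1 := 54  ⟶  IIMI  (L1)  txn=BusRdX  M[L1]=50
step 15: P2: load  L0  ⟶  ISSI  (L0)  txn=BusRd+Flush  M[L0]=16
step 16: P3: load  L0  ⟶  ISSS  (L0)  txn=BusRd  M[L0]=16
step 17: P3: store L1 := 83  ⟶  IIIM  (L1)  txn=BusRdX+Flush  M[L1]=54
step 18: P1: load  L0  ⟶  ISSS  (L0)  txn=∅  M[L0]=16
step 19: P3: store L1 := 75  ⟶  IIIM  (L1)  txn=∅  M[L1]=54
step 20: P3: load  L0  ⟶  ISSS  (L0)  txn=∅  M[L0]=16
step 21: P0: load  L0  ⟶  SSSS  (L0)  txn=BusRd  M[L0]=16
step 22: P0: load  L1  ⟶  SIIS  (L1)  txn=BusRd+Flush  M[L1]=75
step 23: P0: store L1 := 38  ⟶  MIII  (L1)  txn=BusUpgr  M[L1]=75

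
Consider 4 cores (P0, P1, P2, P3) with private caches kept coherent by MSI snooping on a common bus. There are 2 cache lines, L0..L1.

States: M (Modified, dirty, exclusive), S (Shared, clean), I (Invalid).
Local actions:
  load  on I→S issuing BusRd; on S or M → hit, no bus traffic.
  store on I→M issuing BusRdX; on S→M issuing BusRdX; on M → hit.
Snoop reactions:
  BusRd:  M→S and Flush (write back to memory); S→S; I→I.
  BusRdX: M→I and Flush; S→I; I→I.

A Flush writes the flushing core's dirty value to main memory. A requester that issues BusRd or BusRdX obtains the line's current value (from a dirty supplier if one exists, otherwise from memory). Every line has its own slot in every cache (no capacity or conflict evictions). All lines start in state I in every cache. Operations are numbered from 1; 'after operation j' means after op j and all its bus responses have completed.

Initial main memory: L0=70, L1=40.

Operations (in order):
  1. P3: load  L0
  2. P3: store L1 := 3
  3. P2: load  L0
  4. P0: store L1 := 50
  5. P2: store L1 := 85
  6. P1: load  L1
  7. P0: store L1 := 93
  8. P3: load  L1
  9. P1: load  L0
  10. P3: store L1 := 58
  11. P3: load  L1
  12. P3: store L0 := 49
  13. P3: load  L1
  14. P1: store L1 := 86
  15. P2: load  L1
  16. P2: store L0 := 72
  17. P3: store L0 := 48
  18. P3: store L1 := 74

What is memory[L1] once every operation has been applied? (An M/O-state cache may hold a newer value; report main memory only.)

memory[L1] = 86

  op1 P3: load  L0 → I/I/I/S on L0; bus BusRd; mem=70
  op2 P3: store L1 := 3 → I/I/I/M on L1; bus BusRdX; mem=40
  op3 P2: load  L0 → I/I/S/S on L0; bus BusRd; mem=70
  op4 P0: store L1 := 50 → M/I/I/I on L1; bus BusRdX Flush; mem=3
  op5 P2: store L1 := 85 → I/I/M/I on L1; bus BusRdX Flush; mem=50
  op6 P1: load  L1 → I/S/S/I on L1; bus BusRd Flush; mem=85
  op7 P0: store L1 := 93 → M/I/I/I on L1; bus BusRdX; mem=85
  op8 P3: load  L1 → S/I/I/S on L1; bus BusRd Flush; mem=93
  op9 P1: load  L0 → I/S/S/S on L0; bus BusRd; mem=70
  op10 P3: store L1 := 58 → I/I/I/M on L1; bus BusRdX; mem=93
  op11 P3: load  L1 → I/I/I/M on L1; bus (none); mem=93
  op12 P3: store L0 := 49 → I/I/I/M on L0; bus BusRdX; mem=70
  op13 P3: load  L1 → I/I/I/M on L1; bus (none); mem=93
  op14 P1: store L1 := 86 → I/M/I/I on L1; bus BusRdX Flush; mem=58
  op15 P2: load  L1 → I/S/S/I on L1; bus BusRd Flush; mem=86
  op16 P2: store L0 := 72 → I/I/M/I on L0; bus BusRdX Flush; mem=49
  op17 P3: store L0 := 48 → I/I/I/M on L0; bus BusRdX Flush; mem=72
  op18 P3: store L1 := 74 → I/I/I/M on L1; bus BusRdX; mem=86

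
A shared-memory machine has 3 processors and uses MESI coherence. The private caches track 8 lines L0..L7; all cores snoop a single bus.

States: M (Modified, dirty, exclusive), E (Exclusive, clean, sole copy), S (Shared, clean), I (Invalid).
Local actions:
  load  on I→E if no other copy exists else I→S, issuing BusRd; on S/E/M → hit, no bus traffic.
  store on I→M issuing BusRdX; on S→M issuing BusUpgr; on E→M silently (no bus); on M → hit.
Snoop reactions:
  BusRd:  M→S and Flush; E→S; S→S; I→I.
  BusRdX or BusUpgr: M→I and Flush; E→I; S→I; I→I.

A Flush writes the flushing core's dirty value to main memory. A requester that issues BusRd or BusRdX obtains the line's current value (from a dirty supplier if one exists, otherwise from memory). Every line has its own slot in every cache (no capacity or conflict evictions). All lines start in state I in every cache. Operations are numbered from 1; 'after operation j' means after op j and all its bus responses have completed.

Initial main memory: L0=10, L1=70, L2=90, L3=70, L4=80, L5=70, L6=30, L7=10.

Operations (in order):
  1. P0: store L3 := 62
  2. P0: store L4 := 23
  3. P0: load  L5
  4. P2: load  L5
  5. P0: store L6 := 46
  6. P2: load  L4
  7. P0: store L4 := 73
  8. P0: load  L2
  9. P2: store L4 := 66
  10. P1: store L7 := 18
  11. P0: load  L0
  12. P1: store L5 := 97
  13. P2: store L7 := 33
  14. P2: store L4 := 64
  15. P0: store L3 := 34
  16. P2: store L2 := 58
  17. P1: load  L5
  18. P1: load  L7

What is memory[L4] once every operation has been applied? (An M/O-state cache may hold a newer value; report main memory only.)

memory[L4] = 73

1. P0: store L3 := 62  bus=[BusRdX]  L3: P0=M P1=I P2=I  mem[L3]=70
2. P0: store L4 := 23  bus=[BusRdX]  L4: P0=M P1=I P2=I  mem[L4]=80
3. P0: load  L5  bus=[BusRd]  L5: P0=E P1=I P2=I  mem[L5]=70
4. P2: load  L5  bus=[BusRd]  L5: P0=S P1=I P2=S  mem[L5]=70
5. P0: store L6 := 46  bus=[BusRdX]  L6: P0=M P1=I P2=I  mem[L6]=30
6. P2: load  L4  bus=[BusRd,Flush]  L4: P0=S P1=I P2=S  mem[L4]=23
7. P0: store L4 := 73  bus=[BusUpgr]  L4: P0=M P1=I P2=I  mem[L4]=23
8. P0: load  L2  bus=[BusRd]  L2: P0=E P1=I P2=I  mem[L2]=90
9. P2: store L4 := 66  bus=[BusRdX,Flush]  L4: P0=I P1=I P2=M  mem[L4]=73
10. P1: store L7 := 18  bus=[BusRdX]  L7: P0=I P1=M P2=I  mem[L7]=10
11. P0: load  L0  bus=[BusRd]  L0: P0=E P1=I P2=I  mem[L0]=10
12. P1: store L5 := 97  bus=[BusRdX]  L5: P0=I P1=M P2=I  mem[L5]=70
13. P2: store L7 := 33  bus=[BusRdX,Flush]  L7: P0=I P1=I P2=M  mem[L7]=18
14. P2: store L4 := 64  bus=[-]  L4: P0=I P1=I P2=M  mem[L4]=73
15. P0: store L3 := 34  bus=[-]  L3: P0=M P1=I P2=I  mem[L3]=70
16. P2: store L2 := 58  bus=[BusRdX]  L2: P0=I P1=I P2=M  mem[L2]=90
17. P1: load  L5  bus=[-]  L5: P0=I P1=M P2=I  mem[L5]=70
18. P1: load  L7  bus=[BusRd,Flush]  L7: P0=I P1=S P2=S  mem[L7]=33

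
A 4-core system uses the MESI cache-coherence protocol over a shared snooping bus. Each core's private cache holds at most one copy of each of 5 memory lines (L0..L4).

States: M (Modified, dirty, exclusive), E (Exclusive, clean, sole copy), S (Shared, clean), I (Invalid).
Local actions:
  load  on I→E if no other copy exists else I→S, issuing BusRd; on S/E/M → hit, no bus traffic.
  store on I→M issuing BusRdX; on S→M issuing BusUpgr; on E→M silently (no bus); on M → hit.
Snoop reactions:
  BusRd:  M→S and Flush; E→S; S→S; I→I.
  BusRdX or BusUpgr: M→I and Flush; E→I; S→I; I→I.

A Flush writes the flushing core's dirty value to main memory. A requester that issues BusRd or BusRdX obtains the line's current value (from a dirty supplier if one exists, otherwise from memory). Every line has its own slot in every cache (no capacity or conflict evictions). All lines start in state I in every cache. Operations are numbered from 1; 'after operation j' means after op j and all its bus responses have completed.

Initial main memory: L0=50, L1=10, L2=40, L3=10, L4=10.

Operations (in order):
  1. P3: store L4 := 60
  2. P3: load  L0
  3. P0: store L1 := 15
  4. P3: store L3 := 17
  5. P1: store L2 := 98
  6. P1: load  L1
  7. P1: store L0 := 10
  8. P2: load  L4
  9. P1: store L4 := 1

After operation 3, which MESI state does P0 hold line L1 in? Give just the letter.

state = M

  op1 P3: store L4 := 60 → I/I/I/M on L4; bus BusRdX; mem=10
  op2 P3: load  L0 → I/I/I/E on L0; bus BusRd; mem=50
  op3 P0: store L1 := 15 → M/I/I/I on L1; bus BusRdX; mem=10
  op4 P3: store L3 := 17 → I/I/I/M on L3; bus BusRdX; mem=10
  op5 P1: store L2 := 98 → I/M/I/I on L2; bus BusRdX; mem=40
  op6 P1: load  L1 → S/S/I/I on L1; bus BusRd Flush; mem=15
  op7 P1: store L0 := 10 → I/M/I/I on L0; bus BusRdX; mem=50
  op8 P2: load  L4 → I/I/S/S on L4; bus BusRd Flush; mem=60
  op9 P1: store L4 := 1 → I/M/I/I on L4; bus BusRdX; mem=60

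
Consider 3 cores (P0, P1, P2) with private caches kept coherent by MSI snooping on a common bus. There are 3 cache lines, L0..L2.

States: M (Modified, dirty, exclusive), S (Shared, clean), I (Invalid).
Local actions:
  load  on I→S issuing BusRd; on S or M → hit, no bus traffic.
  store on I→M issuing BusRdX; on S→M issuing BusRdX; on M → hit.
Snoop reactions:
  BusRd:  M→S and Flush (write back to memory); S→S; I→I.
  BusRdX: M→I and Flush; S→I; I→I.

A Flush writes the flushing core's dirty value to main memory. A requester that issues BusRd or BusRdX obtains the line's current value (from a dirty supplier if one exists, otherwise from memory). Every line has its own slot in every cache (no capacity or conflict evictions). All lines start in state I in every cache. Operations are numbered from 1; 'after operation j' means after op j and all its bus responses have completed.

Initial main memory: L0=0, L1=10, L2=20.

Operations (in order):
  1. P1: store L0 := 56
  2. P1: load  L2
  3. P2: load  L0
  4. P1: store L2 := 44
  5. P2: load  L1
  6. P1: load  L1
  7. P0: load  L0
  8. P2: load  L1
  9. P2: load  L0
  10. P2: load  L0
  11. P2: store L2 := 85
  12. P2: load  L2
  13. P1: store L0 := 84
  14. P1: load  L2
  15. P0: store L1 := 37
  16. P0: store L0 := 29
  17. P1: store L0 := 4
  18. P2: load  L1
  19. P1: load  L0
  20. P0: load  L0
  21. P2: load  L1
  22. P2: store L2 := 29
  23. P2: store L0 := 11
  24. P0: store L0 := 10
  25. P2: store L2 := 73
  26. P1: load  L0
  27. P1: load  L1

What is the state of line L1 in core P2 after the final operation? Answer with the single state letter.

[1] P1: store L0 := 56 | P0:I, P1:M(56), P2:I | bus: BusRdX
[2] P1: load  L2 | P0:I, P1:S(20), P2:I | bus: BusRd
[3] P2: load  L0 | P0:I, P1:S(56), P2:S(56) | bus: BusRd,Flush
[4] P1: store L2 := 44 | P0:I, P1:M(44), P2:I | bus: BusRdX
[5] P2: load  L1 | P0:I, P1:I, P2:S(10) | bus: BusRd
[6] P1: load  L1 | P0:I, P1:S(10), P2:S(10) | bus: BusRd
[7] P0: load  L0 | P0:S(56), P1:S(56), P2:S(56) | bus: BusRd
[8] P2: load  L1 | P0:I, P1:S(10), P2:S(10) | bus: none
[9] P2: load  L0 | P0:S(56), P1:S(56), P2:S(56) | bus: none
[10] P2: load  L0 | P0:S(56), P1:S(56), P2:S(56) | bus: none
[11] P2: store L2 := 85 | P0:I, P1:I, P2:M(85) | bus: BusRdX,Flush
[12] P2: load  L2 | P0:I, P1:I, P2:M(85) | bus: none
[13] P1: store L0 := 84 | P0:I, P1:M(84), P2:I | bus: BusRdX
[14] P1: load  L2 | P0:I, P1:S(85), P2:S(85) | bus: BusRd,Flush
[15] P0: store L1 := 37 | P0:M(37), P1:I, P2:I | bus: BusRdX
[16] P0: store L0 := 29 | P0:M(29), P1:I, P2:I | bus: BusRdX,Flush
[17] P1: store L0 := 4 | P0:I, P1:M(4), P2:I | bus: BusRdX,Flush
[18] P2: load  L1 | P0:S(37), P1:I, P2:S(37) | bus: BusRd,Flush
[19] P1: load  L0 | P0:I, P1:M(4), P2:I | bus: none
[20] P0: load  L0 | P0:S(4), P1:S(4), P2:I | bus: BusRd,Flush
[21] P2: load  L1 | P0:S(37), P1:I, P2:S(37) | bus: none
[22] P2: store L2 := 29 | P0:I, P1:I, P2:M(29) | bus: BusRdX
[23] P2: store L0 := 11 | P0:I, P1:I, P2:M(11) | bus: BusRdX
[24] P0: store L0 := 10 | P0:M(10), P1:I, P2:I | bus: BusRdX,Flush
[25] P2: store L2 := 73 | P0:I, P1:I, P2:M(73) | bus: none
[26] P1: load  L0 | P0:S(10), P1:S(10), P2:I | bus: BusRd,Flush
[27] P1: load  L1 | P0:S(37), P1:S(37), P2:S(37) | bus: BusRd

state = S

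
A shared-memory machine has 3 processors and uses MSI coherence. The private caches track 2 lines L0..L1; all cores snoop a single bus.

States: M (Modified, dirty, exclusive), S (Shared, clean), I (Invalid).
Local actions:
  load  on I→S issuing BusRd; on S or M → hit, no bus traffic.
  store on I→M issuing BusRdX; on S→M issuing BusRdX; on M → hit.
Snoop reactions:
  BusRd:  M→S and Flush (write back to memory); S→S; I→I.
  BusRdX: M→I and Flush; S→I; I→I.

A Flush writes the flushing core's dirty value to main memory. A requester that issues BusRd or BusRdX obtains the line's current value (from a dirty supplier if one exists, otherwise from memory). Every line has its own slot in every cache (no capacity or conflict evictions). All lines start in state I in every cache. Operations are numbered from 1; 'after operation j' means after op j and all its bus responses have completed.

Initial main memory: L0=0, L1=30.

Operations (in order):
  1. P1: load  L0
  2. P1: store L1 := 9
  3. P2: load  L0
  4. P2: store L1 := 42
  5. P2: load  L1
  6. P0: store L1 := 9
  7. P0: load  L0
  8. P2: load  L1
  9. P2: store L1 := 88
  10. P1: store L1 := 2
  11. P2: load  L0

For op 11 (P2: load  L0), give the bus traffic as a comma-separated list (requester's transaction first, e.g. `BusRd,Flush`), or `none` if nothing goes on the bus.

[1] P1: load  L0 | P0:I, P1:S(0), P2:I | bus: BusRd
[2] P1: store L1 := 9 | P0:I, P1:M(9), P2:I | bus: BusRdX
[3] P2: load  L0 | P0:I, P1:S(0), P2:S(0) | bus: BusRd
[4] P2: store L1 := 42 | P0:I, P1:I, P2:M(42) | bus: BusRdX,Flush
[5] P2: load  L1 | P0:I, P1:I, P2:M(42) | bus: none
[6] P0: store L1 := 9 | P0:M(9), P1:I, P2:I | bus: BusRdX,Flush
[7] P0: load  L0 | P0:S(0), P1:S(0), P2:S(0) | bus: BusRd
[8] P2: load  L1 | P0:S(9), P1:I, P2:S(9) | bus: BusRd,Flush
[9] P2: store L1 := 88 | P0:I, P1:I, P2:M(88) | bus: BusRdX
[10] P1: store L1 := 2 | P0:I, P1:M(2), P2:I | bus: BusRdX,Flush
[11] P2: load  L0 | P0:S(0), P1:S(0), P2:S(0) | bus: none

bus = none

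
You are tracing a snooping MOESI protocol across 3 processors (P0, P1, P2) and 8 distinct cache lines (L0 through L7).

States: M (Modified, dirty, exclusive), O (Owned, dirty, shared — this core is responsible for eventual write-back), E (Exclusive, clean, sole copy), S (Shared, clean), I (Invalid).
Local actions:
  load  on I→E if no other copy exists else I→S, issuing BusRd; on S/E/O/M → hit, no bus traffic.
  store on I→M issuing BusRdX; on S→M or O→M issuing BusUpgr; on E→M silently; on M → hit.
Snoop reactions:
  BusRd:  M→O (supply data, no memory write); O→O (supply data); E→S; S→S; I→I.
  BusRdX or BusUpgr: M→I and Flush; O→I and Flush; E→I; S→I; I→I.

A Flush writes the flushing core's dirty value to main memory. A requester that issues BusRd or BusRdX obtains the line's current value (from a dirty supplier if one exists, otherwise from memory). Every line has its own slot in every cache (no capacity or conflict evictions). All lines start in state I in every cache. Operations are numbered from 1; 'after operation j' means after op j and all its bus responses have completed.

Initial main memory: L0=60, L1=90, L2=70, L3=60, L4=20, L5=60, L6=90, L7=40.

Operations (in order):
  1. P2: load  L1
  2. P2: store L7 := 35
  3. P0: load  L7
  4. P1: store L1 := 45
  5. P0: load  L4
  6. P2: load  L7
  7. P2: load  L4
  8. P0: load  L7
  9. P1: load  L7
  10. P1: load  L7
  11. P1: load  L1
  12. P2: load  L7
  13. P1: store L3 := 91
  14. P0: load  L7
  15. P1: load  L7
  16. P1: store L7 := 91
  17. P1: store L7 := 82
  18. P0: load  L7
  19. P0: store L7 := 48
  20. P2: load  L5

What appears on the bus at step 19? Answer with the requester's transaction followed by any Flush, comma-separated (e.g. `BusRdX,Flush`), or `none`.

  op1 P2: load  L1 → I/I/E on L1; bus BusRd; mem=90
  op2 P2: store L7 := 35 → I/I/M on L7; bus BusRdX; mem=40
  op3 P0: load  L7 → S/I/O on L7; bus BusRd; mem=40
  op4 P1: store L1 := 45 → I/M/I on L1; bus BusRdX; mem=90
  op5 P0: load  L4 → E/I/I on L4; bus BusRd; mem=20
  op6 P2: load  L7 → S/I/O on L7; bus (none); mem=40
  op7 P2: load  L4 → S/I/S on L4; bus BusRd; mem=20
  op8 P0: load  L7 → S/I/O on L7; bus (none); mem=40
  op9 P1: load  L7 → S/S/O on L7; bus BusRd; mem=40
  op10 P1: load  L7 → S/S/O on L7; bus (none); mem=40
  op11 P1: load  L1 → I/M/I on L1; bus (none); mem=90
  op12 P2: load  L7 → S/S/O on L7; bus (none); mem=40
  op13 P1: store L3 := 91 → I/M/I on L3; bus BusRdX; mem=60
  op14 P0: load  L7 → S/S/O on L7; bus (none); mem=40
  op15 P1: load  L7 → S/S/O on L7; bus (none); mem=40
  op16 P1: store L7 := 91 → I/M/I on L7; bus BusUpgr Flush; mem=35
  op17 P1: store L7 := 82 → I/M/I on L7; bus (none); mem=35
  op18 P0: load  L7 → S/O/I on L7; bus BusRd; mem=35
  op19 P0: store L7 := 48 → M/I/I on L7; bus BusUpgr Flush; mem=82
  op20 P2: load  L5 → I/I/E on L5; bus BusRd; mem=60

bus = BusUpgr,Flush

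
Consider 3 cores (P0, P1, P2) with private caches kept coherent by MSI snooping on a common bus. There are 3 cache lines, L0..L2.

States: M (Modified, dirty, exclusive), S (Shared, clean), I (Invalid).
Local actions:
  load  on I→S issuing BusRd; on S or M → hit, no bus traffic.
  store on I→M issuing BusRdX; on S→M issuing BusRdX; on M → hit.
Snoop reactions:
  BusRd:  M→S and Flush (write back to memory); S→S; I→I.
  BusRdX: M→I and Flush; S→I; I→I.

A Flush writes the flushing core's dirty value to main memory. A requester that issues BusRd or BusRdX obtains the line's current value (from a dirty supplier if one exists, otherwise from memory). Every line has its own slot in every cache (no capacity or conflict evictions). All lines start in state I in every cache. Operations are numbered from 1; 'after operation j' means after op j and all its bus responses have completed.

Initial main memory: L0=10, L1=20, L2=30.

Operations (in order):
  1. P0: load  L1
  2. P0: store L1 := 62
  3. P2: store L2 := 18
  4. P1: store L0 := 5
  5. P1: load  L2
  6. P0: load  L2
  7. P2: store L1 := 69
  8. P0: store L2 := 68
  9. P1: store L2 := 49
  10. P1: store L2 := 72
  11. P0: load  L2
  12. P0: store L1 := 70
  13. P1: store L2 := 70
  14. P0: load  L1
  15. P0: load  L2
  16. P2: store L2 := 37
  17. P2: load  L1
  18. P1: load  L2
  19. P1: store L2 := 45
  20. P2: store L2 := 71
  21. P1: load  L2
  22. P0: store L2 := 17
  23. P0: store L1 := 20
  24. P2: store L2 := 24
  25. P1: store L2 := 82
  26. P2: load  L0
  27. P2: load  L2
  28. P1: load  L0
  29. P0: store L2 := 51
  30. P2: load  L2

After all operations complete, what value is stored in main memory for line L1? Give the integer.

memory[L1] = 70

  op1 P0: load  L1 → S/I/I on L1; bus BusRd; mem=20
  op2 P0: store L1 := 62 → M/I/I on L1; bus BusRdX; mem=20
  op3 P2: store L2 := 18 → I/I/M on L2; bus BusRdX; mem=30
  op4 P1: store L0 := 5 → I/M/I on L0; bus BusRdX; mem=10
  op5 P1: load  L2 → I/S/S on L2; bus BusRd Flush; mem=18
  op6 P0: load  L2 → S/S/S on L2; bus BusRd; mem=18
  op7 P2: store L1 := 69 → I/I/M on L1; bus BusRdX Flush; mem=62
  op8 P0: store L2 := 68 → M/I/I on L2; bus BusRdX; mem=18
  op9 P1: store L2 := 49 → I/M/I on L2; bus BusRdX Flush; mem=68
  op10 P1: store L2 := 72 → I/M/I on L2; bus (none); mem=68
  op11 P0: load  L2 → S/S/I on L2; bus BusRd Flush; mem=72
  op12 P0: store L1 := 70 → M/I/I on L1; bus BusRdX Flush; mem=69
  op13 P1: store L2 := 70 → I/M/I on L2; bus BusRdX; mem=72
  op14 P0: load  L1 → M/I/I on L1; bus (none); mem=69
  op15 P0: load  L2 → S/S/I on L2; bus BusRd Flush; mem=70
  op16 P2: store L2 := 37 → I/I/M on L2; bus BusRdX; mem=70
  op17 P2: load  L1 → S/I/S on L1; bus BusRd Flush; mem=70
  op18 P1: load  L2 → I/S/S on L2; bus BusRd Flush; mem=37
  op19 P1: store L2 := 45 → I/M/I on L2; bus BusRdX; mem=37
  op20 P2: store L2 := 71 → I/I/M on L2; bus BusRdX Flush; mem=45
  op21 P1: load  L2 → I/S/S on L2; bus BusRd Flush; mem=71
  op22 P0: store L2 := 17 → M/I/I on L2; bus BusRdX; mem=71
  op23 P0: store L1 := 20 → M/I/I on L1; bus BusRdX; mem=70
  op24 P2: store L2 := 24 → I/I/M on L2; bus BusRdX Flush; mem=17
  op25 P1: store L2 := 82 → I/M/I on L2; bus BusRdX Flush; mem=24
  op26 P2: load  L0 → I/S/S on L0; bus BusRd Flush; mem=5
  op27 P2: load  L2 → I/S/S on L2; bus BusRd Flush; mem=82
  op28 P1: load  L0 → I/S/S on L0; bus (none); mem=5
  op29 P0: store L2 := 51 → M/I/I on L2; bus BusRdX; mem=82
  op30 P2: load  L2 → S/I/S on L2; bus BusRd Flush; mem=51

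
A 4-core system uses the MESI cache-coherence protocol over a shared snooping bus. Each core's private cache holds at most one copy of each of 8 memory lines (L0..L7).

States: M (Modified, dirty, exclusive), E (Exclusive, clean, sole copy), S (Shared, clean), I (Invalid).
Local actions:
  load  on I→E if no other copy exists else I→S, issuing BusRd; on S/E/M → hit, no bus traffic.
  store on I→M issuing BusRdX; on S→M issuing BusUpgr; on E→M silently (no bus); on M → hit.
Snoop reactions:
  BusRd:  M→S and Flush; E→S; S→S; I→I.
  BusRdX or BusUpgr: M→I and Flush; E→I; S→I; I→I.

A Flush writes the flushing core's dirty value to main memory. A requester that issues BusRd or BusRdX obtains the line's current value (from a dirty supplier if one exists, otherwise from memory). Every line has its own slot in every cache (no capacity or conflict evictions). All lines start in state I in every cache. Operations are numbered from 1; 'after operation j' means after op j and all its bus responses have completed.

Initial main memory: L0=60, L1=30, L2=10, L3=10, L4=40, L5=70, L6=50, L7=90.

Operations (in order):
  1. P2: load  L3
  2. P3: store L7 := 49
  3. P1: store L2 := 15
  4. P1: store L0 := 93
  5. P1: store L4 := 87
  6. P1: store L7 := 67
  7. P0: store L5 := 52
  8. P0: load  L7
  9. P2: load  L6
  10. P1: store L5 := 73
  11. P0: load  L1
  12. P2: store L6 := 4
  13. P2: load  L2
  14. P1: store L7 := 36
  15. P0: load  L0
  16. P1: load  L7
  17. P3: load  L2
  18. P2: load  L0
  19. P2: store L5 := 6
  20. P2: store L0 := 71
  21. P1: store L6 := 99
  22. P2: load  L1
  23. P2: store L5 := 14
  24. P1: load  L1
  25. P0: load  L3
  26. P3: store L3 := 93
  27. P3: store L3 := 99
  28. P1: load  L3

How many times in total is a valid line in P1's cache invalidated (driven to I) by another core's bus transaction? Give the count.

1. P2: load  L3  bus=[BusRd]  L3: P0=I P1=I P2=E P3=I  mem[L3]=10
2. P3: store L7 := 49  bus=[BusRdX]  L7: P0=I P1=I P2=I P3=M  mem[L7]=90
3. P1: store L2 := 15  bus=[BusRdX]  L2: P0=I P1=M P2=I P3=I  mem[L2]=10
4. P1: store L0 := 93  bus=[BusRdX]  L0: P0=I P1=M P2=I P3=I  mem[L0]=60
5. P1: store L4 := 87  bus=[BusRdX]  L4: P0=I P1=M P2=I P3=I  mem[L4]=40
6. P1: store L7 := 67  bus=[BusRdX,Flush]  L7: P0=I P1=M P2=I P3=I  mem[L7]=49
7. P0: store L5 := 52  bus=[BusRdX]  L5: P0=M P1=I P2=I P3=I  mem[L5]=70
8. P0: load  L7  bus=[BusRd,Flush]  L7: P0=S P1=S P2=I P3=I  mem[L7]=67
9. P2: load  L6  bus=[BusRd]  L6: P0=I P1=I P2=E P3=I  mem[L6]=50
10. P1: store L5 := 73  bus=[BusRdX,Flush]  L5: P0=I P1=M P2=I P3=I  mem[L5]=52
11. P0: load  L1  bus=[BusRd]  L1: P0=E P1=I P2=I P3=I  mem[L1]=30
12. P2: store L6 := 4  bus=[-]  L6: P0=I P1=I P2=M P3=I  mem[L6]=50
13. P2: load  L2  bus=[BusRd,Flush]  L2: P0=I P1=S P2=S P3=I  mem[L2]=15
14. P1: store L7 := 36  bus=[BusUpgr]  L7: P0=I P1=M P2=I P3=I  mem[L7]=67
15. P0: load  L0  bus=[BusRd,Flush]  L0: P0=S P1=S P2=I P3=I  mem[L0]=93
16. P1: load  L7  bus=[-]  L7: P0=I P1=M P2=I P3=I  mem[L7]=67
17. P3: load  L2  bus=[BusRd]  L2: P0=I P1=S P2=S P3=S  mem[L2]=15
18. P2: load  L0  bus=[BusRd]  L0: P0=S P1=S P2=S P3=I  mem[L0]=93
19. P2: store L5 := 6  bus=[BusRdX,Flush]  L5: P0=I P1=I P2=M P3=I  mem[L5]=73
20. P2: store L0 := 71  bus=[BusUpgr]  L0: P0=I P1=I P2=M P3=I  mem[L0]=93
21. P1: store L6 := 99  bus=[BusRdX,Flush]  L6: P0=I P1=M P2=I P3=I  mem[L6]=4
22. P2: load  L1  bus=[BusRd]  L1: P0=S P1=I P2=S P3=I  mem[L1]=30
23. P2: store L5 := 14  bus=[-]  L5: P0=I P1=I P2=M P3=I  mem[L5]=73
24. P1: load  L1  bus=[BusRd]  L1: P0=S P1=S P2=S P3=I  mem[L1]=30
25. P0: load  L3  bus=[BusRd]  L3: P0=S P1=I P2=S P3=I  mem[L3]=10
26. P3: store L3 := 93  bus=[BusRdX]  L3: P0=I P1=I P2=I P3=M  mem[L3]=10
27. P3: store L3 := 99  bus=[-]  L3: P0=I P1=I P2=I P3=M  mem[L3]=10
28. P1: load  L3  bus=[BusRd,Flush]  L3: P0=I P1=S P2=I P3=S  mem[L3]=99

invalidations = 2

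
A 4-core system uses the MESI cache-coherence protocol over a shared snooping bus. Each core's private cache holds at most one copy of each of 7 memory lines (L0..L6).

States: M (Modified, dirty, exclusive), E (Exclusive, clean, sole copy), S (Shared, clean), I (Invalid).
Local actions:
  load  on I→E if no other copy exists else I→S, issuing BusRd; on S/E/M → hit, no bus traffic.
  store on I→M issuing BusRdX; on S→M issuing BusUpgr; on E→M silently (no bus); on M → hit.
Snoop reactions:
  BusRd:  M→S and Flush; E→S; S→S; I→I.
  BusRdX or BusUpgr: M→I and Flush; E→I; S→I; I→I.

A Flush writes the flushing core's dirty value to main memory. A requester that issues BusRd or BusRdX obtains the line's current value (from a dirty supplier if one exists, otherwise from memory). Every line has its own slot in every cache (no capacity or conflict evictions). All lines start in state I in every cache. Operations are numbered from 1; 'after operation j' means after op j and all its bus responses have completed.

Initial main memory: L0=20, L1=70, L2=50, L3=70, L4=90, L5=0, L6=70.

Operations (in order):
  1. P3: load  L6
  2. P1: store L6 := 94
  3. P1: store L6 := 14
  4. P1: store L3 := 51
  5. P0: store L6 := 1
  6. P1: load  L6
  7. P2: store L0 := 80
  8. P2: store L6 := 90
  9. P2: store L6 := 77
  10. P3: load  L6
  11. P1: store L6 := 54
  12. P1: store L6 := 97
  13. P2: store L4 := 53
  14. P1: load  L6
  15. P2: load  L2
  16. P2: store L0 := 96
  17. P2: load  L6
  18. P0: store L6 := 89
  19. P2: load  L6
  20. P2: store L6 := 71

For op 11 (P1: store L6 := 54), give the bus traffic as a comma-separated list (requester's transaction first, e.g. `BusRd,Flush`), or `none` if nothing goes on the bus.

bus = BusRdX

  op1 P3: load  L6 → I/I/I/E on L6; bus BusRd; mem=70
  op2 P1: store L6 := 94 → I/M/I/I on L6; bus BusRdX; mem=70
  op3 P1: store L6 := 14 → I/M/I/I on L6; bus (none); mem=70
  op4 P1: store L3 := 51 → I/M/I/I on L3; bus BusRdX; mem=70
  op5 P0: store L6 := 1 → M/I/I/I on L6; bus BusRdX Flush; mem=14
  op6 P1: load  L6 → S/S/I/I on L6; bus BusRd Flush; mem=1
  op7 P2: store L0 := 80 → I/I/M/I on L0; bus BusRdX; mem=20
  op8 P2: store L6 := 90 → I/I/M/I on L6; bus BusRdX; mem=1
  op9 P2: store L6 := 77 → I/I/M/I on L6; bus (none); mem=1
  op10 P3: load  L6 → I/I/S/S on L6; bus BusRd Flush; mem=77
  op11 P1: store L6 := 54 → I/M/I/I on L6; bus BusRdX; mem=77
  op12 P1: store L6 := 97 → I/M/I/I on L6; bus (none); mem=77
  op13 P2: store L4 := 53 → I/I/M/I on L4; bus BusRdX; mem=90
  op14 P1: load  L6 → I/M/I/I on L6; bus (none); mem=77
  op15 P2: load  L2 → I/I/E/I on L2; bus BusRd; mem=50
  op16 P2: store L0 := 96 → I/I/M/I on L0; bus (none); mem=20
  op17 P2: load  L6 → I/S/S/I on L6; bus BusRd Flush; mem=97
  op18 P0: store L6 := 89 → M/I/I/I on L6; bus BusRdX; mem=97
  op19 P2: load  L6 → S/I/S/I on L6; bus BusRd Flush; mem=89
  op20 P2: store L6 := 71 → I/I/M/I on L6; bus BusUpgr; mem=89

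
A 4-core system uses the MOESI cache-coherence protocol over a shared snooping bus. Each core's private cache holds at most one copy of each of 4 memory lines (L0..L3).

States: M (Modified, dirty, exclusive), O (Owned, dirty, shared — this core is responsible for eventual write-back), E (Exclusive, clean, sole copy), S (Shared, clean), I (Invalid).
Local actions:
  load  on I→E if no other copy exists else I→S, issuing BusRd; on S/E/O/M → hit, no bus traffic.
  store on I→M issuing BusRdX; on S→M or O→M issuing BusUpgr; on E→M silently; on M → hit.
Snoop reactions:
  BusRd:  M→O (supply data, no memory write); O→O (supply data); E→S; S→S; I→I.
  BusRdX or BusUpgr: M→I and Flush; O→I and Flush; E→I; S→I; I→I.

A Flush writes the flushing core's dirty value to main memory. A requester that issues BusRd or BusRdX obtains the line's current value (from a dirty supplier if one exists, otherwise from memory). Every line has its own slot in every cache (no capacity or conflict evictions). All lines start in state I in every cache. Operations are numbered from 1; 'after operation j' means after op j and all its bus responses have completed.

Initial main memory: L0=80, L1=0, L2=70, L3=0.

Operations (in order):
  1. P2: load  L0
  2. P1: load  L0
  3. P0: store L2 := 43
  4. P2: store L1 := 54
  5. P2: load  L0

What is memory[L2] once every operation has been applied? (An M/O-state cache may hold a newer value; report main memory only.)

  op1 P2: load  L0 → I/I/E/I on L0; bus BusRd; mem=80
  op2 P1: load  L0 → I/S/S/I on L0; bus BusRd; mem=80
  op3 P0: store L2 := 43 → M/I/I/I on L2; bus BusRdX; mem=70
  op4 P2: store L1 := 54 → I/I/M/I on L1; bus BusRdX; mem=0
  op5 P2: load  L0 → I/S/S/I on L0; bus (none); mem=80

memory[L2] = 70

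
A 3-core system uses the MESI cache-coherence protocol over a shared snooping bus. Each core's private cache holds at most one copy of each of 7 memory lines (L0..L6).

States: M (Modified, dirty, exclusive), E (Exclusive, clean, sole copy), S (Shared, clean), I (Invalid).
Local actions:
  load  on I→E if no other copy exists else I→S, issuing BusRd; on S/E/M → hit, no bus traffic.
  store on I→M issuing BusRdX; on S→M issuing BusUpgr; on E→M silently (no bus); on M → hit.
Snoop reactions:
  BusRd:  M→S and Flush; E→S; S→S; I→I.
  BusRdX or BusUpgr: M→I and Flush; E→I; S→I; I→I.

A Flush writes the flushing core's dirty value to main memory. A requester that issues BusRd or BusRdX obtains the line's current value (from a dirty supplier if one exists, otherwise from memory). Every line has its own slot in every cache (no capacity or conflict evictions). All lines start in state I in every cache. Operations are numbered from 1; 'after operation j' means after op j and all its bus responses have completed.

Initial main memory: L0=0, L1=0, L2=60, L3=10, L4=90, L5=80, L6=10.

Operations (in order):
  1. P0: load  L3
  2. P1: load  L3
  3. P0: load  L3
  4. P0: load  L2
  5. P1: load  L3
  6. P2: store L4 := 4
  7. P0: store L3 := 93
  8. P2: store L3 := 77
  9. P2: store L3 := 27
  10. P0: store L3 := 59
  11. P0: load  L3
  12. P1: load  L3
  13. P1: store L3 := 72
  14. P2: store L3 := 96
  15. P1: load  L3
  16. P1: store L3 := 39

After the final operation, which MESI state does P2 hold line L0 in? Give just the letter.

[1] P0: load  L3 | P0:E(10), P1:I, P2:I | bus: BusRd
[2] P1: load  L3 | P0:S(10), P1:S(10), P2:I | bus: BusRd
[3] P0: load  L3 | P0:S(10), P1:S(10), P2:I | bus: none
[4] P0: load  L2 | P0:E(60), P1:I, P2:I | bus: BusRd
[5] P1: load  L3 | P0:S(10), P1:S(10), P2:I | bus: none
[6] P2: store L4 := 4 | P0:I, P1:I, P2:M(4) | bus: BusRdX
[7] P0: store L3 := 93 | P0:M(93), P1:I, P2:I | bus: BusUpgr
[8] P2: store L3 := 77 | P0:I, P1:I, P2:M(77) | bus: BusRdX,Flush
[9] P2: store L3 := 27 | P0:I, P1:I, P2:M(27) | bus: none
[10] P0: store L3 := 59 | P0:M(59), P1:I, P2:I | bus: BusRdX,Flush
[11] P0: load  L3 | P0:M(59), P1:I, P2:I | bus: none
[12] P1: load  L3 | P0:S(59), P1:S(59), P2:I | bus: BusRd,Flush
[13] P1: store L3 := 72 | P0:I, P1:M(72), P2:I | bus: BusUpgr
[14] P2: store L3 := 96 | P0:I, P1:I, P2:M(96) | bus: BusRdX,Flush
[15] P1: load  L3 | P0:I, P1:S(96), P2:S(96) | bus: BusRd,Flush
[16] P1: store L3 := 39 | P0:I, P1:M(39), P2:I | bus: BusUpgr

state = I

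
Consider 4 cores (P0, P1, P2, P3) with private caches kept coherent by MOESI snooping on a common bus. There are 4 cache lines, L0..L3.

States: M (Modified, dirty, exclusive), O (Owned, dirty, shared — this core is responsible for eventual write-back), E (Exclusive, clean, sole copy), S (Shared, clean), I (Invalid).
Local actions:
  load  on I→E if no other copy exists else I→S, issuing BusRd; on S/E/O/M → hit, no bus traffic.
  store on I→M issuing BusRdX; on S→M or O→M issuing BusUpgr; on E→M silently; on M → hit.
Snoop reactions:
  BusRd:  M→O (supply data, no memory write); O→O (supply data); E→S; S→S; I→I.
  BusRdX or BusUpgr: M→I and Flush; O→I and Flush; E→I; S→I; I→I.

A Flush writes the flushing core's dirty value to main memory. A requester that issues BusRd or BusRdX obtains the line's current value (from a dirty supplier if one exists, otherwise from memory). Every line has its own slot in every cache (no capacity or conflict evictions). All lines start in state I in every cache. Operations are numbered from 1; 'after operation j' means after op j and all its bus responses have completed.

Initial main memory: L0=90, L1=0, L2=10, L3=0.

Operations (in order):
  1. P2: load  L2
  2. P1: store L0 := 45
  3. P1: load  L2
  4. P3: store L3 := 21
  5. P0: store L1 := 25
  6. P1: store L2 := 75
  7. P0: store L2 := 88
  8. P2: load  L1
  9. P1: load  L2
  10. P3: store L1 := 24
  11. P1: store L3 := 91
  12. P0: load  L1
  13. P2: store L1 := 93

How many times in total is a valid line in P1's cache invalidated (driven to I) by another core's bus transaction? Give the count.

invalidations = 1

step 1: P2: load  L2  ⟶  IIEI  (L2)  txn=BusRd  M[L2]=10
step 2: P1: store L0 := 45  ⟶  IMII  (L0)  txn=BusRdX  M[L0]=90
step 3: P1: load  L2  ⟶  ISSI  (L2)  txn=BusRd  M[L2]=10
step 4: P3: store L3 := 21  ⟶  IIIM  (L3)  txn=BusRdX  M[L3]=0
step 5: P0: store L1 := 25  ⟶  MIII  (L1)  txn=BusRdX  M[L1]=0
step 6: P1: store L2 := 75  ⟶  IMII  (L2)  txn=BusUpgr  M[L2]=10
step 7: P0: store L2 := 88  ⟶  MIII  (L2)  txn=BusRdX+Flush  M[L2]=75
step 8: P2: load  L1  ⟶  OISI  (L1)  txn=BusRd  M[L1]=0
step 9: P1: load  L2  ⟶  OSII  (L2)  txn=BusRd  M[L2]=75
step 10: P3: store L1 := 24  ⟶  IIIM  (L1)  txn=BusRdX+Flush  M[L1]=25
step 11: P1: store L3 := 91  ⟶  IMII  (L3)  txn=BusRdX+Flush  M[L3]=21
step 12: P0: load  L1  ⟶  SIIO  (L1)  txn=BusRd  M[L1]=25
step 13: P2: store L1 := 93  ⟶  IIMI  (L1)  txn=BusRdX+Flush  M[L1]=24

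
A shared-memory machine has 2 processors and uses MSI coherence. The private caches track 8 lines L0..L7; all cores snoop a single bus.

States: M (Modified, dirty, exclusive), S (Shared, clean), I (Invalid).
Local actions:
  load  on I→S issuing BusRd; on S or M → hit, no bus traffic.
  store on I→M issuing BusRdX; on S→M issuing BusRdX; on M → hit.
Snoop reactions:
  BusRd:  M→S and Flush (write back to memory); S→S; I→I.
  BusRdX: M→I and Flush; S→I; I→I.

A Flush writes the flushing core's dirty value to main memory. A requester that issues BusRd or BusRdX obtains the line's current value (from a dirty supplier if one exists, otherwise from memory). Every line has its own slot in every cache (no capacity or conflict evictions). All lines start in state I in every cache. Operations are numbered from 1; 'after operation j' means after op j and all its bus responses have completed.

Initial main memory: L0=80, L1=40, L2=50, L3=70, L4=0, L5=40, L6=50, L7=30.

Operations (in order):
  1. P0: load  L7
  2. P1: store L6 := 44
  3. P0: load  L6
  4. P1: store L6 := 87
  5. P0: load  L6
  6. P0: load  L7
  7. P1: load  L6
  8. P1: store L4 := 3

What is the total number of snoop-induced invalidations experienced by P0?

invalidations = 1

1. P0: load  L7  bus=[BusRd]  L7: P0=S P1=I  mem[L7]=30
2. P1: store L6 := 44  bus=[BusRdX]  L6: P0=I P1=M  mem[L6]=50
3. P0: load  L6  bus=[BusRd,Flush]  L6: P0=S P1=S  mem[L6]=44
4. P1: store L6 := 87  bus=[BusRdX]  L6: P0=I P1=M  mem[L6]=44
5. P0: load  L6  bus=[BusRd,Flush]  L6: P0=S P1=S  mem[L6]=87
6. P0: load  L7  bus=[-]  L7: P0=S P1=I  mem[L7]=30
7. P1: load  L6  bus=[-]  L6: P0=S P1=S  mem[L6]=87
8. P1: store L4 := 3  bus=[BusRdX]  L4: P0=I P1=M  mem[L4]=0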